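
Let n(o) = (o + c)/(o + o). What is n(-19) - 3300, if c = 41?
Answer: -62711/19 ≈ -3300.6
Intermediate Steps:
n(o) = (41 + o)/(2*o) (n(o) = (o + 41)/(o + o) = (41 + o)/((2*o)) = (41 + o)*(1/(2*o)) = (41 + o)/(2*o))
n(-19) - 3300 = (½)*(41 - 19)/(-19) - 3300 = (½)*(-1/19)*22 - 3300 = -11/19 - 3300 = -62711/19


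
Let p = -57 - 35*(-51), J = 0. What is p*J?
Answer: 0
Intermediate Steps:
p = 1728 (p = -57 + 1785 = 1728)
p*J = 1728*0 = 0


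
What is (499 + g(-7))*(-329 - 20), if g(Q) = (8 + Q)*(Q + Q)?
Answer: -169265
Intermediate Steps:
g(Q) = 2*Q*(8 + Q) (g(Q) = (8 + Q)*(2*Q) = 2*Q*(8 + Q))
(499 + g(-7))*(-329 - 20) = (499 + 2*(-7)*(8 - 7))*(-329 - 20) = (499 + 2*(-7)*1)*(-349) = (499 - 14)*(-349) = 485*(-349) = -169265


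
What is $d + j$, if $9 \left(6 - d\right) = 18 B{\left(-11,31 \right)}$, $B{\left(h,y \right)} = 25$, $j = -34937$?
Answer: $-34981$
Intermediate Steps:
$d = -44$ ($d = 6 - \frac{18 \cdot 25}{9} = 6 - 50 = -44$)
$d + j = -44 - 34937 = -34981$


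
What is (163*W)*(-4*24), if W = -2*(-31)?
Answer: -970176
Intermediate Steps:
W = 62
(163*W)*(-4*24) = (163*62)*(-4*24) = 10106*(-96) = -970176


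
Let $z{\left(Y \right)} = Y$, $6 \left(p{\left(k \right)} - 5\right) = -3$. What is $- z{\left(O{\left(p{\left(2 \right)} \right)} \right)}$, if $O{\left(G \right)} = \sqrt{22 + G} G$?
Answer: $- \frac{9 \sqrt{106}}{4} \approx -23.165$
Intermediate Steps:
$p{\left(k \right)} = \frac{9}{2}$ ($p{\left(k \right)} = 5 + \frac{1}{6} \left(-3\right) = 5 - \frac{1}{2} = \frac{9}{2}$)
$O{\left(G \right)} = G \sqrt{22 + G}$
$- z{\left(O{\left(p{\left(2 \right)} \right)} \right)} = - \frac{9 \sqrt{22 + \frac{9}{2}}}{2} = - \frac{9 \sqrt{\frac{53}{2}}}{2} = - \frac{9 \frac{\sqrt{106}}{2}}{2} = - \frac{9 \sqrt{106}}{4}$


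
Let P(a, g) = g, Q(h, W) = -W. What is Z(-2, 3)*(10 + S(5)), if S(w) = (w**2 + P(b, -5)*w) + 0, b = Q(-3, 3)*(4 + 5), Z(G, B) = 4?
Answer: 40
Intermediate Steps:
b = -27 (b = (-1*3)*(4 + 5) = -3*9 = -27)
S(w) = w**2 - 5*w (S(w) = (w**2 - 5*w) + 0 = w**2 - 5*w)
Z(-2, 3)*(10 + S(5)) = 4*(10 + 5*(-5 + 5)) = 4*(10 + 5*0) = 4*(10 + 0) = 4*10 = 40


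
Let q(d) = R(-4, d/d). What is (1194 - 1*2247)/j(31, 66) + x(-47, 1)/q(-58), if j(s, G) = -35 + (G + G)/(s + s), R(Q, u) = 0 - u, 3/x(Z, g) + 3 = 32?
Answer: 943590/29551 ≈ 31.931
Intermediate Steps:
x(Z, g) = 3/29 (x(Z, g) = 3/(-3 + 32) = 3/29)
R(Q, u) = -u
j(s, G) = -35 + G/s (j(s, G) = -35 + (2*G)/((2*s)) = -35 + (2*G)*(1/(2*s)) = -35 + G/s)
q(d) = -1 (q(d) = -d/d = -1*1 = -1)
(1194 - 1*2247)/j(31, 66) + x(-47, 1)/q(-58) = (1194 - 1*2247)/(-35 + 66/31) + (3/29)/(-1) = (1194 - 2247)/(-35 + 66*(1/31)) + (3/29)*(-1) = -1053/(-35 + 66/31) - 3/29 = -1053/(-1019/31) - 3/29 = -1053*(-31/1019) - 3/29 = 32643/1019 - 3/29 = 943590/29551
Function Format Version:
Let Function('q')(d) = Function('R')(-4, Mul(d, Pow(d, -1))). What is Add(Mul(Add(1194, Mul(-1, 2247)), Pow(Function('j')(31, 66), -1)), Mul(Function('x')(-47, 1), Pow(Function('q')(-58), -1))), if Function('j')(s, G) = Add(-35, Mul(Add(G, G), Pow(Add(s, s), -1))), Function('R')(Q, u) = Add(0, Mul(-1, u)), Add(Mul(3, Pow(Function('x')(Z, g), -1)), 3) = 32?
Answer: Rational(943590, 29551) ≈ 31.931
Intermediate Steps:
Function('x')(Z, g) = Rational(3, 29) (Function('x')(Z, g) = Mul(3, Pow(Add(-3, 32), -1)) = Mul(3, Pow(29, -1)) = Mul(3, Rational(1, 29)) = Rational(3, 29))
Function('R')(Q, u) = Mul(-1, u)
Function('j')(s, G) = Add(-35, Mul(G, Pow(s, -1))) (Function('j')(s, G) = Add(-35, Mul(Mul(2, G), Pow(Mul(2, s), -1))) = Add(-35, Mul(Mul(2, G), Mul(Rational(1, 2), Pow(s, -1)))) = Add(-35, Mul(G, Pow(s, -1))))
Function('q')(d) = -1 (Function('q')(d) = Mul(-1, Mul(d, Pow(d, -1))) = Mul(-1, 1) = -1)
Add(Mul(Add(1194, Mul(-1, 2247)), Pow(Function('j')(31, 66), -1)), Mul(Function('x')(-47, 1), Pow(Function('q')(-58), -1))) = Add(Mul(Add(1194, Mul(-1, 2247)), Pow(Add(-35, Mul(66, Pow(31, -1))), -1)), Mul(Rational(3, 29), Pow(-1, -1))) = Add(Mul(Add(1194, -2247), Pow(Add(-35, Mul(66, Rational(1, 31))), -1)), Mul(Rational(3, 29), -1)) = Add(Mul(-1053, Pow(Add(-35, Rational(66, 31)), -1)), Rational(-3, 29)) = Add(Mul(-1053, Pow(Rational(-1019, 31), -1)), Rational(-3, 29)) = Add(Mul(-1053, Rational(-31, 1019)), Rational(-3, 29)) = Add(Rational(32643, 1019), Rational(-3, 29)) = Rational(943590, 29551)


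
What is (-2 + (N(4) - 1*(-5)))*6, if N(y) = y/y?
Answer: 24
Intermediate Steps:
N(y) = 1
(-2 + (N(4) - 1*(-5)))*6 = (-2 + (1 - 1*(-5)))*6 = (-2 + (1 + 5))*6 = (-2 + 6)*6 = 4*6 = 24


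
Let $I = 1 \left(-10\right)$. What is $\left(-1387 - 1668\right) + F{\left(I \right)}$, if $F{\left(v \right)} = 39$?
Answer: $-3016$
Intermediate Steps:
$I = -10$
$\left(-1387 - 1668\right) + F{\left(I \right)} = \left(-1387 - 1668\right) + 39 = -3055 + 39 = -3016$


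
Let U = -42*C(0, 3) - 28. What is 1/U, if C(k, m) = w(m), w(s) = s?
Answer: -1/154 ≈ -0.0064935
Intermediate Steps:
C(k, m) = m
U = -154 (U = -42*3 - 28 = -126 - 28 = -154)
1/U = 1/(-154) = -1/154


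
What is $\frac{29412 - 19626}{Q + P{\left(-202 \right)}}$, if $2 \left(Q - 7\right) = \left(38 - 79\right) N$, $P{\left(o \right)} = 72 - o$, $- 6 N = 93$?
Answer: $\frac{39144}{2395} \approx 16.344$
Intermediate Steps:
$N = - \frac{31}{2}$ ($N = \left(- \frac{1}{6}\right) 93 = - \frac{31}{2} \approx -15.5$)
$Q = \frac{1299}{4}$ ($Q = 7 + \frac{\left(38 - 79\right) \left(- \frac{31}{2}\right)}{2} = 7 + \frac{\left(-41\right) \left(- \frac{31}{2}\right)}{2} = 7 + \frac{1}{2} \cdot \frac{1271}{2} = 7 + \frac{1271}{4} = \frac{1299}{4} \approx 324.75$)
$\frac{29412 - 19626}{Q + P{\left(-202 \right)}} = \frac{29412 - 19626}{\frac{1299}{4} + \left(72 - -202\right)} = \frac{29412 - 19626}{\frac{1299}{4} + \left(72 + 202\right)} = \frac{9786}{\frac{1299}{4} + 274} = \frac{9786}{\frac{2395}{4}} = 9786 \cdot \frac{4}{2395} = \frac{39144}{2395}$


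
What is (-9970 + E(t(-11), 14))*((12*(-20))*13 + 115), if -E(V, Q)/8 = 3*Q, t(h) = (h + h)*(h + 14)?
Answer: 30969530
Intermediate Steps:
t(h) = 2*h*(14 + h) (t(h) = (2*h)*(14 + h) = 2*h*(14 + h))
E(V, Q) = -24*Q
(-9970 + E(t(-11), 14))*((12*(-20))*13 + 115) = (-9970 - 24*14)*((12*(-20))*13 + 115) = (-9970 - 336)*(-240*13 + 115) = -10306*(-3120 + 115) = -10306*(-3005) = 30969530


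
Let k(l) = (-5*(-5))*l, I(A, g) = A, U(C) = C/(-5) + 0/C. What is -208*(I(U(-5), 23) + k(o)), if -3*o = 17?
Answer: 87776/3 ≈ 29259.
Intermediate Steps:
U(C) = -C/5 (U(C) = C*(-⅕) + 0 = -C/5 + 0 = -C/5)
o = -17/3 (o = -⅓*17 = -17/3 ≈ -5.6667)
k(l) = 25*l
-208*(I(U(-5), 23) + k(o)) = -208*(-⅕*(-5) + 25*(-17/3)) = -208*(1 - 425/3) = -208*(-422/3) = 87776/3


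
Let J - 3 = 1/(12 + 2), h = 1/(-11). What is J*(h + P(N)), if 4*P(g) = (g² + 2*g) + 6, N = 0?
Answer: 1333/308 ≈ 4.3279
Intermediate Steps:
h = -1/11 ≈ -0.090909
P(g) = 3/2 + g/2 + g²/4 (P(g) = ((g² + 2*g) + 6)/4 = (6 + g² + 2*g)/4 = 3/2 + g/2 + g²/4)
J = 43/14 (J = 3 + 1/(12 + 2) = 3 + 1/14 = 43/14 ≈ 3.0714)
J*(h + P(N)) = 43*(-1/11 + (3/2 + (½)*0 + (¼)*0²))/14 = 43*(-1/11 + (3/2 + 0 + (¼)*0))/14 = 43*(-1/11 + (3/2 + 0 + 0))/14 = 43*(-1/11 + 3/2)/14 = (43/14)*(31/22) = 1333/308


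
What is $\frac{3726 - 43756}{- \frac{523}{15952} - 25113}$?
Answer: $\frac{638558560}{400603099} \approx 1.594$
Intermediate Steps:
$\frac{3726 - 43756}{- \frac{523}{15952} - 25113} = - \frac{40030}{\left(-523\right) \frac{1}{15952} - 25113} = - \frac{40030}{- \frac{523}{15952} - 25113} = - \frac{40030}{- \frac{400603099}{15952}} = \left(-40030\right) \left(- \frac{15952}{400603099}\right) = \frac{638558560}{400603099}$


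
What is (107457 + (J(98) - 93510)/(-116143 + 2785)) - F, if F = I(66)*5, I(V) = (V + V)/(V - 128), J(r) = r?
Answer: 188827366349/1757049 ≈ 1.0747e+5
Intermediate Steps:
I(V) = 2*V/(-128 + V) (I(V) = (2*V)/(-128 + V) = 2*V/(-128 + V))
F = -330/31 (F = (2*66/(-128 + 66))*5 = (2*66/(-62))*5 = (2*66*(-1/62))*5 = -66/31*5 = -330/31 ≈ -10.645)
(107457 + (J(98) - 93510)/(-116143 + 2785)) - F = (107457 + (98 - 93510)/(-116143 + 2785)) - 1*(-330/31) = (107457 - 93412/(-113358)) + 330/31 = (107457 - 93412*(-1/113358)) + 330/31 = (107457 + 46706/56679) + 330/31 = 6090602009/56679 + 330/31 = 188827366349/1757049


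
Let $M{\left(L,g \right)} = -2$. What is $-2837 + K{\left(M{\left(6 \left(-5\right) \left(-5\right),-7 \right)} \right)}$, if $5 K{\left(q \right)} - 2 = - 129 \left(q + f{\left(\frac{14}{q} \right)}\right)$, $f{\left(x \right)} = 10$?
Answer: $-3043$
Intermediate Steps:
$K{\left(q \right)} = - \frac{1288}{5} - \frac{129 q}{5}$ ($K{\left(q \right)} = \frac{2}{5} + \frac{\left(-129\right) \left(q + 10\right)}{5} = \frac{2}{5} + \frac{\left(-129\right) \left(10 + q\right)}{5} = \frac{2}{5} + \frac{-1290 - 129 q}{5} = \frac{2}{5} - \left(258 + \frac{129 q}{5}\right) = - \frac{1288}{5} - \frac{129 q}{5}$)
$-2837 + K{\left(M{\left(6 \left(-5\right) \left(-5\right),-7 \right)} \right)} = -2837 - 206 = -3043$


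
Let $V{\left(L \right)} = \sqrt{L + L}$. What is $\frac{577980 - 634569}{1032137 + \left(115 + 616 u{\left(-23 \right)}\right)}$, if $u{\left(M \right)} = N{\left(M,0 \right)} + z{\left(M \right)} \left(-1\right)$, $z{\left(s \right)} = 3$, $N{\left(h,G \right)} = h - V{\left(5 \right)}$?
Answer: $- \frac{4792314917}{86060984428} - \frac{1452451 \sqrt{10}}{43030492214} \approx -0.055792$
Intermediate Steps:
$V{\left(L \right)} = \sqrt{2} \sqrt{L}$ ($V{\left(L \right)} = \sqrt{2 L} = \sqrt{2} \sqrt{L}$)
$N{\left(h,G \right)} = h - \sqrt{10}$ ($N{\left(h,G \right)} = h - \sqrt{2} \sqrt{5} = h - \sqrt{10}$)
$u{\left(M \right)} = -3 + M - \sqrt{10}$ ($u{\left(M \right)} = \left(M - \sqrt{10}\right) + 3 \left(-1\right) = \left(M - \sqrt{10}\right) - 3 = -3 + M - \sqrt{10}$)
$\frac{577980 - 634569}{1032137 + \left(115 + 616 u{\left(-23 \right)}\right)} = \frac{577980 - 634569}{1032137 + \left(115 + 616 \left(-3 - 23 - \sqrt{10}\right)\right)} = - \frac{56589}{1032137 + \left(115 + 616 \left(-26 - \sqrt{10}\right)\right)} = - \frac{56589}{1032137 + \left(115 - \left(16016 + 616 \sqrt{10}\right)\right)} = - \frac{56589}{1032137 - \left(15901 + 616 \sqrt{10}\right)} = - \frac{56589}{1016236 - 616 \sqrt{10}}$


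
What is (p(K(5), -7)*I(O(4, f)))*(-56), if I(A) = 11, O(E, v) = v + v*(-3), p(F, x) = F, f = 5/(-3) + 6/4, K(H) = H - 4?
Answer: -616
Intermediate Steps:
K(H) = -4 + H
f = -1/6 (f = 5*(-1/3) + 6*(1/4) = -5/3 + 3/2 = -1/6 ≈ -0.16667)
O(E, v) = -2*v (O(E, v) = v - 3*v = -2*v)
(p(K(5), -7)*I(O(4, f)))*(-56) = ((-4 + 5)*11)*(-56) = (1*11)*(-56) = 11*(-56) = -616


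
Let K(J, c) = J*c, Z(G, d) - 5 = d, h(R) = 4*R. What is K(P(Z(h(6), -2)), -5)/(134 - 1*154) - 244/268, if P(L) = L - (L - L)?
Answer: -43/268 ≈ -0.16045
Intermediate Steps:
Z(G, d) = 5 + d
P(L) = L (P(L) = L - 1*0 = L + 0 = L)
K(P(Z(h(6), -2)), -5)/(134 - 1*154) - 244/268 = ((5 - 2)*(-5))/(134 - 1*154) - 244/268 = (3*(-5))/(134 - 154) - 244*1/268 = -15/(-20) - 61/67 = -15*(-1/20) - 61/67 = ¾ - 61/67 = -43/268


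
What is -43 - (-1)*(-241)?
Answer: -284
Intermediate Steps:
-43 - (-1)*(-241) = -43 - 1*241 = -43 - 241 = -284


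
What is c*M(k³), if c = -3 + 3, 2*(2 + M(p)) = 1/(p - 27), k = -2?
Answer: 0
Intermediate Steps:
M(p) = -2 + 1/(2*(-27 + p)) (M(p) = -2 + 1/(2*(p - 27)) = -2 + 1/(2*(-27 + p)))
c = 0
c*M(k³) = 0*((109 - 4*(-2)³)/(2*(-27 + (-2)³))) = 0*((109 - 4*(-8))/(2*(-27 - 8))) = 0*((½)*(109 + 32)/(-35)) = 0*((½)*(-1/35)*141) = 0*(-141/70) = 0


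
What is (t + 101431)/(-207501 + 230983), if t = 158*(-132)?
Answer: 80575/23482 ≈ 3.4314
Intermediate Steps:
t = -20856
(t + 101431)/(-207501 + 230983) = (-20856 + 101431)/(-207501 + 230983) = 80575/23482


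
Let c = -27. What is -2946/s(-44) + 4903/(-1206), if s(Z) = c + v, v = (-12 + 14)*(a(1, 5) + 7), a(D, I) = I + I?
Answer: -3587197/8442 ≈ -424.92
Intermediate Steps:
a(D, I) = 2*I
v = 34 (v = (-12 + 14)*(2*5 + 7) = 2*(10 + 7) = 2*17 = 34)
s(Z) = 7 (s(Z) = -27 + 34 = 7)
-2946/s(-44) + 4903/(-1206) = -2946/7 + 4903/(-1206) = -2946*⅐ + 4903*(-1/1206) = -2946/7 - 4903/1206 = -3587197/8442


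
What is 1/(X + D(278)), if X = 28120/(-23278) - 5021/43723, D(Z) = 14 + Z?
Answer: 508891997/147923278325 ≈ 0.0034402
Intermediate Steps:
X = -673184799/508891997 (X = 28120*(-1/23278) - 5021*1/43723 = -14060/11639 - 5021/43723 = -673184799/508891997 ≈ -1.3228)
1/(X + D(278)) = 1/(-673184799/508891997 + (14 + 278)) = 1/(-673184799/508891997 + 292) = 1/(147923278325/508891997) = 508891997/147923278325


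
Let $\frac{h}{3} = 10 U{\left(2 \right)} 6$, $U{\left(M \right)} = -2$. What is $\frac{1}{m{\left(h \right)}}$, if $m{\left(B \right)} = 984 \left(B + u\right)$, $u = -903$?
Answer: $- \frac{1}{1242792} \approx -8.0464 \cdot 10^{-7}$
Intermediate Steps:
$h = -360$ ($h = 3 \cdot 10 \left(-2\right) 6 = 3 \left(\left(-20\right) 6\right) = 3 \left(-120\right) = -360$)
$m{\left(B \right)} = -888552 + 984 B$ ($m{\left(B \right)} = 984 \left(B - 903\right) = 984 \left(-903 + B\right) = -888552 + 984 B$)
$\frac{1}{m{\left(h \right)}} = \frac{1}{-888552 + 984 \left(-360\right)} = \frac{1}{-888552 - 354240} = \frac{1}{-1242792} = - \frac{1}{1242792}$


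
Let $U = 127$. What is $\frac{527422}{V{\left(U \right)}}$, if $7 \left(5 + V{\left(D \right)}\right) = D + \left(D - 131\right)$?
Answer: $\frac{1845977}{44} \approx 41954.0$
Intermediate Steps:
$V{\left(D \right)} = - \frac{166}{7} + \frac{2 D}{7}$ ($V{\left(D \right)} = -5 + \frac{D + \left(D - 131\right)}{7} = -5 + \frac{D + \left(-131 + D\right)}{7} = -5 + \frac{-131 + 2 D}{7} = -5 + \left(- \frac{131}{7} + \frac{2 D}{7}\right) = - \frac{166}{7} + \frac{2 D}{7}$)
$\frac{527422}{V{\left(U \right)}} = \frac{527422}{- \frac{166}{7} + \frac{2}{7} \cdot 127} = \frac{527422}{- \frac{166}{7} + \frac{254}{7}} = \frac{527422}{\frac{88}{7}} = 527422 \cdot \frac{7}{88} = \frac{1845977}{44}$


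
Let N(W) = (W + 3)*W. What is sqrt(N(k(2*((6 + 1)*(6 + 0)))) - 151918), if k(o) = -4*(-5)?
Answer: I*sqrt(151458) ≈ 389.18*I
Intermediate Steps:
k(o) = 20
N(W) = W*(3 + W) (N(W) = (3 + W)*W = W*(3 + W))
sqrt(N(k(2*((6 + 1)*(6 + 0)))) - 151918) = sqrt(20*(3 + 20) - 151918) = sqrt(20*23 - 151918) = sqrt(460 - 151918) = sqrt(-151458) = I*sqrt(151458)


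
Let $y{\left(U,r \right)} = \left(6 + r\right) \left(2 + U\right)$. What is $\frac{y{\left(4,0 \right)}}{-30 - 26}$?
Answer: $- \frac{9}{14} \approx -0.64286$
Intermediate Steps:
$y{\left(U,r \right)} = \left(2 + U\right) \left(6 + r\right)$
$\frac{y{\left(4,0 \right)}}{-30 - 26} = \frac{12 + 2 \cdot 0 + 6 \cdot 4 + 4 \cdot 0}{-30 - 26} = \frac{12 + 0 + 24 + 0}{-56} = \left(- \frac{1}{56}\right) 36 = - \frac{9}{14}$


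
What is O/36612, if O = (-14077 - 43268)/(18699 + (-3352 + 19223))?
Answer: -3823/84378456 ≈ -4.5308e-5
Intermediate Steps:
O = -11469/6914 (O = -57345/(18699 + 15871) = -57345/34570 = -57345*1/34570 = -11469/6914 ≈ -1.6588)
O/36612 = -11469/6914/36612 = -11469/6914*1/36612 = -3823/84378456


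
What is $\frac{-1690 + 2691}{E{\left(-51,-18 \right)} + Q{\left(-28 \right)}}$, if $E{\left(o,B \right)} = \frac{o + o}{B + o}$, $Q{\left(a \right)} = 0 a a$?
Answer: $\frac{23023}{34} \approx 677.15$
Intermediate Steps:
$Q{\left(a \right)} = 0$ ($Q{\left(a \right)} = 0 a = 0$)
$E{\left(o,B \right)} = \frac{2 o}{B + o}$
$\frac{-1690 + 2691}{E{\left(-51,-18 \right)} + Q{\left(-28 \right)}} = \frac{-1690 + 2691}{2 \left(-51\right) \frac{1}{-18 - 51} + 0} = \frac{1001}{2 \left(-51\right) \frac{1}{-69} + 0} = \frac{1001}{2 \left(-51\right) \left(- \frac{1}{69}\right) + 0} = \frac{1001}{\frac{34}{23} + 0} = \frac{1001}{\frac{34}{23}} = 1001 \cdot \frac{23}{34} = \frac{23023}{34}$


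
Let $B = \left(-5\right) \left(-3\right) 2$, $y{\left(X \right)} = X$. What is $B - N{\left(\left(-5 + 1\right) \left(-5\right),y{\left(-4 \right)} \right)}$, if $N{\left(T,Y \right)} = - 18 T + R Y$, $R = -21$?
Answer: $306$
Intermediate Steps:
$B = 30$ ($B = 15 \cdot 2 = 30$)
$N{\left(T,Y \right)} = - 21 Y - 18 T$ ($N{\left(T,Y \right)} = - 18 T - 21 Y = - 21 Y - 18 T$)
$B - N{\left(\left(-5 + 1\right) \left(-5\right),y{\left(-4 \right)} \right)} = 30 - \left(\left(-21\right) \left(-4\right) - 18 \left(-5 + 1\right) \left(-5\right)\right) = 30 - \left(84 - 18 \left(\left(-4\right) \left(-5\right)\right)\right) = 30 - \left(84 - 360\right) = 30 - -276 = 30 + 276 = 306$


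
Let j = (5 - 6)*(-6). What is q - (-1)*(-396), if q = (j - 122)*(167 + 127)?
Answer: -34500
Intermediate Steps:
j = 6 (j = -1*(-6) = 6)
q = -34104 (q = (6 - 122)*(167 + 127) = -116*294 = -34104)
q - (-1)*(-396) = -34104 - (-1)*(-396) = -34104 - 1*396 = -34104 - 396 = -34500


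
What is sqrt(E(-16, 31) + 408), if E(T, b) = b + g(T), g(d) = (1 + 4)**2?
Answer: 4*sqrt(29) ≈ 21.541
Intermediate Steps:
g(d) = 25 (g(d) = 5**2 = 25)
E(T, b) = 25 + b (E(T, b) = b + 25 = 25 + b)
sqrt(E(-16, 31) + 408) = sqrt((25 + 31) + 408) = sqrt(56 + 408) = sqrt(464) = 4*sqrt(29)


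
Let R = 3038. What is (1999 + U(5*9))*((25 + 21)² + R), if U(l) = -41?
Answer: 10091532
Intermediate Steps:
(1999 + U(5*9))*((25 + 21)² + R) = (1999 - 41)*((25 + 21)² + 3038) = 1958*(46² + 3038) = 1958*(2116 + 3038) = 1958*5154 = 10091532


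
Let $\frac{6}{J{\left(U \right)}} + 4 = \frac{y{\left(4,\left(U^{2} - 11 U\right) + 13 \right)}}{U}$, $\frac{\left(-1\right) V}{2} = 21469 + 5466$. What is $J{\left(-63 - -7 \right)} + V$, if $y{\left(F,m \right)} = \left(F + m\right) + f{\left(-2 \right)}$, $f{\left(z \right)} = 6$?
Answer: $- \frac{71808822}{1333} \approx -53870.0$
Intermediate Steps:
$y{\left(F,m \right)} = 6 + F + m$ ($y{\left(F,m \right)} = \left(F + m\right) + 6 = 6 + F + m$)
$V = -53870$ ($V = - 2 \left(21469 + 5466\right) = \left(-2\right) 26935 = -53870$)
$J{\left(U \right)} = \frac{6}{-4 + \frac{23 + U^{2} - 11 U}{U}}$ ($J{\left(U \right)} = \frac{6}{-4 + \frac{6 + 4 + \left(\left(U^{2} - 11 U\right) + 13\right)}{U}} = \frac{6}{-4 + \frac{6 + 4 + \left(13 + U^{2} - 11 U\right)}{U}} = \frac{6}{-4 + \frac{23 + U^{2} - 11 U}{U}}$)
$J{\left(-63 - -7 \right)} + V = \frac{6 \left(-63 - -7\right)}{23 + \left(-63 - -7\right)^{2} - 15 \left(-63 - -7\right)} - 53870 = \frac{6 \left(-63 + 7\right)}{23 + \left(-63 + 7\right)^{2} - 15 \left(-63 + 7\right)} - 53870 = 6 \left(-56\right) \frac{1}{23 + \left(-56\right)^{2} - -840} - 53870 = 6 \left(-56\right) \frac{1}{23 + 3136 + 840} - 53870 = 6 \left(-56\right) \frac{1}{3999} - 53870 = - \frac{112}{1333} - 53870 = - \frac{71808822}{1333}$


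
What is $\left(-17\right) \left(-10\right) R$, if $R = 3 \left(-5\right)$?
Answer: $-2550$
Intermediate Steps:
$R = -15$
$\left(-17\right) \left(-10\right) R = \left(-17\right) \left(-10\right) \left(-15\right) = 170 \left(-15\right) = -2550$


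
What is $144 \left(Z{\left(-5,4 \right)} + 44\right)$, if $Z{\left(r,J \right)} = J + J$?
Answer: $7488$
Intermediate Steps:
$Z{\left(r,J \right)} = 2 J$
$144 \left(Z{\left(-5,4 \right)} + 44\right) = 144 \left(2 \cdot 4 + 44\right) = 144 \left(8 + 44\right) = 144 \cdot 52 = 7488$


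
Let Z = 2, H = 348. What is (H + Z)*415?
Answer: 145250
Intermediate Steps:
(H + Z)*415 = (348 + 2)*415 = 350*415 = 145250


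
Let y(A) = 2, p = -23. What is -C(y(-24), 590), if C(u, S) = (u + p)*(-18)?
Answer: -378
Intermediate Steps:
C(u, S) = 414 - 18*u (C(u, S) = (u - 23)*(-18) = (-23 + u)*(-18) = 414 - 18*u)
-C(y(-24), 590) = -(414 - 18*2) = -(414 - 36) = -1*378 = -378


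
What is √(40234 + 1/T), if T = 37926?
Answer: √131228662910/1806 ≈ 200.58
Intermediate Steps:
√(40234 + 1/T) = √(40234 + 1/37926) = √(1525914685/37926) = √131228662910/1806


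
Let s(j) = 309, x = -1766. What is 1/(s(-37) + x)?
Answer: -1/1457 ≈ -0.00068634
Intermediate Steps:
1/(s(-37) + x) = 1/(309 - 1766) = 1/(-1457) = -1/1457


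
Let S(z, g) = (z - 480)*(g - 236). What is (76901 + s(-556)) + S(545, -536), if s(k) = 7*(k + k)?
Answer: 18937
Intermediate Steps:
S(z, g) = (-480 + z)*(-236 + g)
s(k) = 14*k (s(k) = 7*(2*k) = 14*k)
(76901 + s(-556)) + S(545, -536) = (76901 + 14*(-556)) + (113280 - 480*(-536) - 236*545 - 536*545) = (76901 - 7784) + (113280 + 257280 - 128620 - 292120) = 69117 - 50180 = 18937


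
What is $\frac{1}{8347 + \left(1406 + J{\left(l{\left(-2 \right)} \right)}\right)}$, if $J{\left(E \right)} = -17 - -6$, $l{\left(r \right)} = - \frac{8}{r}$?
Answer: $\frac{1}{9742} \approx 0.00010265$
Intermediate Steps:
$J{\left(E \right)} = -11$ ($J{\left(E \right)} = -17 + 6 = -11$)
$\frac{1}{8347 + \left(1406 + J{\left(l{\left(-2 \right)} \right)}\right)} = \frac{1}{8347 + \left(1406 - 11\right)} = \frac{1}{8347 + 1395} = \frac{1}{9742}$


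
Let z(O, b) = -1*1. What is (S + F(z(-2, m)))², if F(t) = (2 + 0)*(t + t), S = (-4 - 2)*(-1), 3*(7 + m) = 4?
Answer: 4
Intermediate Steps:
m = -17/3 (m = -7 + (⅓)*4 = -7 + 4/3 = -17/3 ≈ -5.6667)
z(O, b) = -1
S = 6 (S = -6*(-1) = 6)
F(t) = 4*t (F(t) = 2*(2*t) = 4*t)
(S + F(z(-2, m)))² = (6 + 4*(-1))² = (6 - 4)² = 2² = 4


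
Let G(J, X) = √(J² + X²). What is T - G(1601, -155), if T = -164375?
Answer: -164375 - √2587226 ≈ -1.6598e+5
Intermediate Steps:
T - G(1601, -155) = -164375 - √(1601² + (-155)²) = -164375 - √(2563201 + 24025) = -164375 - √2587226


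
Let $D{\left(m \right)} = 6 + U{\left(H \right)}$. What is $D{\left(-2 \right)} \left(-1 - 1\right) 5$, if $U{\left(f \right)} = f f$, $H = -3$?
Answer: $-150$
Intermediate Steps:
$U{\left(f \right)} = f^{2}$
$D{\left(m \right)} = 15$ ($D{\left(m \right)} = 6 + \left(-3\right)^{2} = 6 + 9 = 15$)
$D{\left(-2 \right)} \left(-1 - 1\right) 5 = 15 \left(-1 - 1\right) 5 = 15 \left(\left(-2\right) 5\right) = 15 \left(-10\right) = -150$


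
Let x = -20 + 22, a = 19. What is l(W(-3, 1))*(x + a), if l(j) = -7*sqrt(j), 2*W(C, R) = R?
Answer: -147*sqrt(2)/2 ≈ -103.94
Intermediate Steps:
W(C, R) = R/2
x = 2
l(W(-3, 1))*(x + a) = (-7*sqrt(2)/2)*(2 + 19) = -7*sqrt(2)/2*21 = -147*sqrt(2)/2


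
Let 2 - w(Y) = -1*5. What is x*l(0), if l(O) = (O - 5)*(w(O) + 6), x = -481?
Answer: 31265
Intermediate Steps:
w(Y) = 7 (w(Y) = 2 - (-1)*5 = 2 - 1*(-5) = 2 + 5 = 7)
l(O) = -65 + 13*O (l(O) = (O - 5)*(7 + 6) = (-5 + O)*13 = -65 + 13*O)
x*l(0) = -481*(-65 + 13*0) = -481*(-65 + 0) = -481*(-65) = 31265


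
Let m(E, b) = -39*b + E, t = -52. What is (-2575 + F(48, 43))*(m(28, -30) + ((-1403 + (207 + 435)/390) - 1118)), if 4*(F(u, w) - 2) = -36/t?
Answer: 2872674464/845 ≈ 3.3996e+6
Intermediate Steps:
F(u, w) = 113/52 (F(u, w) = 2 + (-36/(-52))/4 = 2 + (-36*(-1/52))/4 = 2 + (1/4)*(9/13) = 2 + 9/52 = 113/52)
m(E, b) = E - 39*b
(-2575 + F(48, 43))*(m(28, -30) + ((-1403 + (207 + 435)/390) - 1118)) = (-2575 + 113/52)*((28 - 39*(-30)) + ((-1403 + (207 + 435)/390) - 1118)) = -133787*((28 + 1170) + ((-1403 + 642*(1/390)) - 1118))/52 = -133787*(1198 + ((-1403 + 107/65) - 1118))/52 = -133787*(1198 + (-91088/65 - 1118))/52 = -133787*(1198 - 163758/65)/52 = -133787/52*(-85888/65) = 2872674464/845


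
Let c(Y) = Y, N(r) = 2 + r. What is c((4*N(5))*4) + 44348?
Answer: 44460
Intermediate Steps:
c((4*N(5))*4) + 44348 = (4*(2 + 5))*4 + 44348 = (4*7)*4 + 44348 = 28*4 + 44348 = 112 + 44348 = 44460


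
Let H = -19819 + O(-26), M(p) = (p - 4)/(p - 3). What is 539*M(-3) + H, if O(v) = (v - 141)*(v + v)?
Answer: -63037/6 ≈ -10506.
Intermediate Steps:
O(v) = 2*v*(-141 + v) (O(v) = (-141 + v)*(2*v) = 2*v*(-141 + v))
M(p) = (-4 + p)/(-3 + p)
H = -11135 (H = -19819 + 2*(-26)*(-141 - 26) = -19819 + 2*(-26)*(-167) = -19819 + 8684 = -11135)
539*M(-3) + H = 539*((-4 - 3)/(-3 - 3)) - 11135 = 539*(-7/(-6)) - 11135 = 539*(-⅙*(-7)) - 11135 = 539*(7/6) - 11135 = 3773/6 - 11135 = -63037/6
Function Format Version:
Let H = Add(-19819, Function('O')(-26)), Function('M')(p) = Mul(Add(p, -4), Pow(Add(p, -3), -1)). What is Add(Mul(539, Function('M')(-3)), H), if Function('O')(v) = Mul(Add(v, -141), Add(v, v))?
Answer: Rational(-63037, 6) ≈ -10506.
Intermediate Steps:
Function('O')(v) = Mul(2, v, Add(-141, v)) (Function('O')(v) = Mul(Add(-141, v), Mul(2, v)) = Mul(2, v, Add(-141, v)))
Function('M')(p) = Mul(Pow(Add(-3, p), -1), Add(-4, p)) (Function('M')(p) = Mul(Add(-4, p), Pow(Add(-3, p), -1)) = Mul(Pow(Add(-3, p), -1), Add(-4, p)))
H = -11135 (H = Add(-19819, Mul(2, -26, Add(-141, -26))) = Add(-19819, Mul(2, -26, -167)) = Add(-19819, 8684) = -11135)
Add(Mul(539, Function('M')(-3)), H) = Add(Mul(539, Mul(Pow(Add(-3, -3), -1), Add(-4, -3))), -11135) = Add(Mul(539, Mul(Pow(-6, -1), -7)), -11135) = Add(Mul(539, Mul(Rational(-1, 6), -7)), -11135) = Add(Mul(539, Rational(7, 6)), -11135) = Add(Rational(3773, 6), -11135) = Rational(-63037, 6)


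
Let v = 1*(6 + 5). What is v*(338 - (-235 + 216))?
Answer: 3927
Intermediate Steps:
v = 11 (v = 1*11 = 11)
v*(338 - (-235 + 216)) = 11*(338 - (-235 + 216)) = 11*(338 - 1*(-19)) = 11*(338 + 19) = 11*357 = 3927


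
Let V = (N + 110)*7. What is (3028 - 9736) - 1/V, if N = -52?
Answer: -2723449/406 ≈ -6708.0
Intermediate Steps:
V = 406 (V = (-52 + 110)*7 = 58*7 = 406)
(3028 - 9736) - 1/V = (3028 - 9736) - 1/406 = -6708 - 1*1/406 = -6708 - 1/406 = -2723449/406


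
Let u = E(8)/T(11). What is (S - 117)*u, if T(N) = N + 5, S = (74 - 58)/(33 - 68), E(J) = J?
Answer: -4111/70 ≈ -58.729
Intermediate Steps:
S = -16/35 (S = 16/(-35) = 16*(-1/35) = -16/35 ≈ -0.45714)
T(N) = 5 + N
u = ½ (u = 8/(5 + 11) = 8/16 = 8*(1/16) = ½ ≈ 0.50000)
(S - 117)*u = (-16/35 - 117)*(½) = -4111/35*½ = -4111/70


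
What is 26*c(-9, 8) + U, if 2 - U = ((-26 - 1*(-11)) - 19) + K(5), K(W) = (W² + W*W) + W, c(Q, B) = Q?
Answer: -253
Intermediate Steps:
K(W) = W + 2*W² (K(W) = (W² + W²) + W = 2*W² + W = W + 2*W²)
U = -19 (U = 2 - (((-26 - 1*(-11)) - 19) + 5*(1 + 2*5)) = 2 - (((-26 + 11) - 19) + 5*(1 + 10)) = 2 - ((-15 - 19) + 5*11) = 2 - (-34 + 55) = 2 - 1*21 = 2 - 21 = -19)
26*c(-9, 8) + U = 26*(-9) - 19 = -234 - 19 = -253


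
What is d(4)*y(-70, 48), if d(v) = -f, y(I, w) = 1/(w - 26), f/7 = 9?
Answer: -63/22 ≈ -2.8636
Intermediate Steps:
f = 63 (f = 7*9 = 63)
y(I, w) = 1/(-26 + w)
d(v) = -63 (d(v) = -1*63 = -63)
d(4)*y(-70, 48) = -63/(-26 + 48) = -63/22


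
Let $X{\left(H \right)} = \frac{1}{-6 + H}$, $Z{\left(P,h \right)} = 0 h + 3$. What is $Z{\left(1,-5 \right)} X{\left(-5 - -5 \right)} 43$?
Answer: $- \frac{43}{2} \approx -21.5$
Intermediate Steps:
$Z{\left(P,h \right)} = 3$ ($Z{\left(P,h \right)} = 0 + 3 = 3$)
$Z{\left(1,-5 \right)} X{\left(-5 - -5 \right)} 43 = \frac{3}{-6 - 0} \cdot 43 = \frac{3}{-6 + \left(-5 + 5\right)} 43 = \frac{3}{-6 + 0} \cdot 43 = \frac{3}{-6} \cdot 43 = 3 \left(- \frac{1}{6}\right) 43 = \left(- \frac{1}{2}\right) 43 = - \frac{43}{2}$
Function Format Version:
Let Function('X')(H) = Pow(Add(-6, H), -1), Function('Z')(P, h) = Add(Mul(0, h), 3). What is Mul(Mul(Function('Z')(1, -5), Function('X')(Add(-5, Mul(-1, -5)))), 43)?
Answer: Rational(-43, 2) ≈ -21.500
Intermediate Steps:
Function('Z')(P, h) = 3 (Function('Z')(P, h) = Add(0, 3) = 3)
Mul(Mul(Function('Z')(1, -5), Function('X')(Add(-5, Mul(-1, -5)))), 43) = Mul(Mul(3, Pow(Add(-6, Add(-5, Mul(-1, -5))), -1)), 43) = Mul(Mul(3, Pow(Add(-6, Add(-5, 5)), -1)), 43) = Mul(Mul(3, Pow(Add(-6, 0), -1)), 43) = Mul(Mul(3, Pow(-6, -1)), 43) = Mul(Mul(3, Rational(-1, 6)), 43) = Mul(Rational(-1, 2), 43) = Rational(-43, 2)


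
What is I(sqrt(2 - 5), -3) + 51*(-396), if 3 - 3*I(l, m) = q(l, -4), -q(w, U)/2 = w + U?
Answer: -60593/3 + 2*I*sqrt(3)/3 ≈ -20198.0 + 1.1547*I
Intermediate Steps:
q(w, U) = -2*U - 2*w (q(w, U) = -2*(w + U) = -2*(U + w) = -2*U - 2*w)
I(l, m) = -5/3 + 2*l/3 (I(l, m) = 1 - (-2*(-4) - 2*l)/3 = 1 - (8 - 2*l)/3 = 1 + (-8/3 + 2*l/3) = -5/3 + 2*l/3)
I(sqrt(2 - 5), -3) + 51*(-396) = (-5/3 + 2*sqrt(2 - 5)/3) + 51*(-396) = (-5/3 + 2*sqrt(-3)/3) - 20196 = (-5/3 + 2*(I*sqrt(3))/3) - 20196 = (-5/3 + 2*I*sqrt(3)/3) - 20196 = -60593/3 + 2*I*sqrt(3)/3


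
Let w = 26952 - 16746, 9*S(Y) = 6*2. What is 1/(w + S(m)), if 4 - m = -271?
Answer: 3/30622 ≈ 9.7969e-5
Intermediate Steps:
m = 275 (m = 4 - 1*(-271) = 4 + 271 = 275)
S(Y) = 4/3 (S(Y) = (6*2)/9 = (⅑)*12 = 4/3)
w = 10206
1/(w + S(m)) = 1/(10206 + 4/3) = 1/(30622/3) = 3/30622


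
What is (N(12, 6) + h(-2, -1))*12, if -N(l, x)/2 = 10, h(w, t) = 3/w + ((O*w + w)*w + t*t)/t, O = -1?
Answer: -270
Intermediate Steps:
h(w, t) = t + 3/w (h(w, t) = 3/w + ((-w + w)*w + t*t)/t = 3/w + (0*w + t²)/t = 3/w + (0 + t²)/t = 3/w + t²/t = 3/w + t = t + 3/w)
N(l, x) = -20 (N(l, x) = -2*10 = -20)
(N(12, 6) + h(-2, -1))*12 = (-20 + (-1 + 3/(-2)))*12 = (-20 + (-1 + 3*(-½)))*12 = (-20 + (-1 - 3/2))*12 = (-20 - 5/2)*12 = -45/2*12 = -270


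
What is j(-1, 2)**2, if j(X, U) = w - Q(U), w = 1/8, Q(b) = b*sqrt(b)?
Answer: 513/64 - sqrt(2)/2 ≈ 7.3085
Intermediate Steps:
Q(b) = b**(3/2)
w = 1/8 ≈ 0.12500
j(X, U) = 1/8 - U**(3/2)
j(-1, 2)**2 = (1/8 - 2**(3/2))**2 = (1/8 - 2*sqrt(2))**2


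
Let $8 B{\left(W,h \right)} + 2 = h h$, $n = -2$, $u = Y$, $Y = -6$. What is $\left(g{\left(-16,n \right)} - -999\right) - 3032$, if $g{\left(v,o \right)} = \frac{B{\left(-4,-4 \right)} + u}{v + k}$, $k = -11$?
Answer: $- \frac{219547}{108} \approx -2032.8$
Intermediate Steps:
$u = -6$
$B{\left(W,h \right)} = - \frac{1}{4} + \frac{h^{2}}{8}$ ($B{\left(W,h \right)} = - \frac{1}{4} + \frac{h h}{8} = - \frac{1}{4} + \frac{h^{2}}{8}$)
$g{\left(v,o \right)} = - \frac{17}{4 \left(-11 + v\right)}$ ($g{\left(v,o \right)} = \frac{\left(- \frac{1}{4} + \frac{\left(-4\right)^{2}}{8}\right) - 6}{v - 11} = \frac{\left(- \frac{1}{4} + \frac{1}{8} \cdot 16\right) - 6}{-11 + v} = \frac{\left(- \frac{1}{4} + 2\right) - 6}{-11 + v} = \frac{\frac{7}{4} - 6}{-11 + v} = - \frac{17}{4 \left(-11 + v\right)}$)
$\left(g{\left(-16,n \right)} - -999\right) - 3032 = \left(- \frac{17}{-44 + 4 \left(-16\right)} - -999\right) - 3032 = \left(- \frac{17}{-44 - 64} + 999\right) - 3032 = \left(- \frac{17}{-108} + 999\right) - 3032 = \left(\left(-17\right) \left(- \frac{1}{108}\right) + 999\right) - 3032 = \left(\frac{17}{108} + 999\right) - 3032 = \frac{107909}{108} - 3032 = - \frac{219547}{108}$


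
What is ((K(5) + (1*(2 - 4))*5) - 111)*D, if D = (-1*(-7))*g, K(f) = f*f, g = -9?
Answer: 6048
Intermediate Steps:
K(f) = f²
D = -63 (D = -1*(-7)*(-9) = 7*(-9) = -63)
((K(5) + (1*(2 - 4))*5) - 111)*D = ((5² + (1*(2 - 4))*5) - 111)*(-63) = ((25 + (1*(-2))*5) - 111)*(-63) = ((25 - 2*5) - 111)*(-63) = ((25 - 10) - 111)*(-63) = (15 - 111)*(-63) = -96*(-63) = 6048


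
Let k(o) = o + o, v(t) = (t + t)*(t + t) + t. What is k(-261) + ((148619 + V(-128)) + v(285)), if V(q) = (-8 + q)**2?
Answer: 491778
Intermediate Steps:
v(t) = t + 4*t**2 (v(t) = (2*t)*(2*t) + t = 4*t**2 + t = t + 4*t**2)
k(o) = 2*o
k(-261) + ((148619 + V(-128)) + v(285)) = 2*(-261) + ((148619 + (-8 - 128)**2) + 285*(1 + 4*285)) = -522 + ((148619 + (-136)**2) + 285*(1 + 1140)) = -522 + ((148619 + 18496) + 285*1141) = -522 + (167115 + 325185) = -522 + 492300 = 491778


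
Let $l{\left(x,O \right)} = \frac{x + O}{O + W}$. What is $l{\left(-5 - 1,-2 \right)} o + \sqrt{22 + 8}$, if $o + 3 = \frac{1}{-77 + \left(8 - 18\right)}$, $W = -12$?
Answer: $- \frac{1048}{609} + \sqrt{30} \approx 3.7564$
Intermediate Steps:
$l{\left(x,O \right)} = \frac{O + x}{-12 + O}$ ($l{\left(x,O \right)} = \frac{x + O}{O - 12} = \frac{O + x}{-12 + O}$)
$o = - \frac{262}{87}$ ($o = -3 + \frac{1}{-77 + \left(8 - 18\right)} = -3 + \frac{1}{-77 - 10} = -3 + \frac{1}{-87} = -3 - \frac{1}{87} = - \frac{262}{87} \approx -3.0115$)
$l{\left(-5 - 1,-2 \right)} o + \sqrt{22 + 8} = \frac{-2 - 6}{-12 - 2} \left(- \frac{262}{87}\right) + \sqrt{22 + 8} = \frac{-2 - 6}{-14} \left(- \frac{262}{87}\right) + \sqrt{30} = \left(- \frac{1}{14}\right) \left(-8\right) \left(- \frac{262}{87}\right) + \sqrt{30} = \frac{4}{7} \left(- \frac{262}{87}\right) + \sqrt{30} = - \frac{1048}{609} + \sqrt{30}$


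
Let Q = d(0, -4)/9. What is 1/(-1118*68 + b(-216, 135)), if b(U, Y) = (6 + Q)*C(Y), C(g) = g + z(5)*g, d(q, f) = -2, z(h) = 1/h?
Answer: -1/75088 ≈ -1.3318e-5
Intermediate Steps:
C(g) = 6*g/5 (C(g) = g + g/5 = 6*g/5)
Q = -2/9 ≈ -0.22222
b(U, Y) = 104*Y/15 (b(U, Y) = (6 - 2/9)*(6*Y/5) = 52*(6*Y/5)/9 = 104*Y/15)
1/(-1118*68 + b(-216, 135)) = 1/(-1118*68 + (104/15)*135) = 1/(-76024 + 936) = 1/(-75088) = -1/75088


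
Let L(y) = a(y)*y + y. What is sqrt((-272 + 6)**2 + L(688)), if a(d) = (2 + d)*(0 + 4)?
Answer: 2*sqrt(492581) ≈ 1403.7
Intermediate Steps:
a(d) = 8 + 4*d (a(d) = (2 + d)*4 = 8 + 4*d)
L(y) = y + y*(8 + 4*y) (L(y) = (8 + 4*y)*y + y = y*(8 + 4*y) + y = y + y*(8 + 4*y))
sqrt((-272 + 6)**2 + L(688)) = sqrt((-272 + 6)**2 + 688*(9 + 4*688)) = sqrt((-266)**2 + 688*(9 + 2752)) = sqrt(70756 + 688*2761) = sqrt(70756 + 1899568) = sqrt(1970324) = 2*sqrt(492581)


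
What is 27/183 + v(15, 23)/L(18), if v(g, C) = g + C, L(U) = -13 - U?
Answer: -2039/1891 ≈ -1.0783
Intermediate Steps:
v(g, C) = C + g
27/183 + v(15, 23)/L(18) = 27/183 + (23 + 15)/(-13 - 1*18) = 27*(1/183) + 38/(-13 - 18) = 9/61 + 38/(-31) = 9/61 + 38*(-1/31) = 9/61 - 38/31 = -2039/1891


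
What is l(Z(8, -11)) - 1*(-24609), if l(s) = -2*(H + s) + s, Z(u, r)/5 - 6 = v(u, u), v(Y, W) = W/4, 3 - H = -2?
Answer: 24559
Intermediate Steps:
H = 5 (H = 3 - 1*(-2) = 3 + 2 = 5)
v(Y, W) = W/4 (v(Y, W) = W*(¼) = W/4)
Z(u, r) = 30 + 5*u/4 (Z(u, r) = 30 + 5*(u/4) = 30 + 5*u/4)
l(s) = -10 - s (l(s) = -2*(5 + s) + s = (-10 - 2*s) + s = -10 - s)
l(Z(8, -11)) - 1*(-24609) = (-10 - (30 + (5/4)*8)) - 1*(-24609) = (-10 - (30 + 10)) + 24609 = (-10 - 1*40) + 24609 = (-10 - 40) + 24609 = -50 + 24609 = 24559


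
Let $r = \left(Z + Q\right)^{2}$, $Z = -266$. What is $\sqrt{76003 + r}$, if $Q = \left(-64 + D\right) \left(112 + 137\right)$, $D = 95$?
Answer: $2 \sqrt{13905803} \approx 7458.1$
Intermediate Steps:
$Q = 7719$ ($Q = \left(-64 + 95\right) \left(112 + 137\right) = 31 \cdot 249 = 7719$)
$r = 55547209$ ($r = \left(-266 + 7719\right)^{2} = 7453^{2} = 55547209$)
$\sqrt{76003 + r} = \sqrt{76003 + 55547209} = \sqrt{55623212} = 2 \sqrt{13905803}$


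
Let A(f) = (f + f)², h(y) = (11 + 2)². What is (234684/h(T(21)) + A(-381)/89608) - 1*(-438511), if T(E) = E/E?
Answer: 1665457381495/3785938 ≈ 4.3991e+5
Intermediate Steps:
T(E) = 1
h(y) = 169 (h(y) = 13² = 169)
A(f) = 4*f² (A(f) = (2*f)² = 4*f²)
(234684/h(T(21)) + A(-381)/89608) - 1*(-438511) = (234684/169 + (4*(-381)²)/89608) - 1*(-438511) = (234684*(1/169) + (4*145161)*(1/89608)) + 438511 = (234684/169 + 580644*(1/89608)) + 438511 = (234684/169 + 145161/22402) + 438511 = 5281923177/3785938 + 438511 = 1665457381495/3785938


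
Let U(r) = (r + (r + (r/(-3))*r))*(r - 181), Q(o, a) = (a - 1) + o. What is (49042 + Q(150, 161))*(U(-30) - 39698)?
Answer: 1789602224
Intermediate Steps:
Q(o, a) = -1 + a + o (Q(o, a) = (-1 + a) + o = -1 + a + o)
U(r) = (-181 + r)*(2*r - r²/3) (U(r) = (r + (r + (r*(-⅓))*r))*(-181 + r) = (r + (r + (-r/3)*r))*(-181 + r) = (r + (r - r²/3))*(-181 + r) = (2*r - r²/3)*(-181 + r) = (-181 + r)*(2*r - r²/3))
(49042 + Q(150, 161))*(U(-30) - 39698) = (49042 + (-1 + 161 + 150))*((⅓)*(-30)*(-1086 - 1*(-30)² + 187*(-30)) - 39698) = (49042 + 310)*((⅓)*(-30)*(-1086 - 1*900 - 5610) - 39698) = 49352*((⅓)*(-30)*(-1086 - 900 - 5610) - 39698) = 49352*((⅓)*(-30)*(-7596) - 39698) = 49352*(75960 - 39698) = 49352*36262 = 1789602224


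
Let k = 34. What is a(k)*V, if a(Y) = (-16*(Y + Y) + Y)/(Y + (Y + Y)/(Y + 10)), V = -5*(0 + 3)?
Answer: 10230/23 ≈ 444.78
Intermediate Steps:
V = -15 (V = -5*3 = -15)
a(Y) = -31*Y/(Y + 2*Y/(10 + Y)) (a(Y) = (-32*Y + Y)/(Y + (2*Y)/(10 + Y)) = (-32*Y + Y)/(Y + 2*Y/(10 + Y)) = (-31*Y)/(Y + 2*Y/(10 + Y)) = -31*Y/(Y + 2*Y/(10 + Y)))
a(k)*V = (31*(-10 - 1*34)/(12 + 34))*(-15) = (31*(-10 - 34)/46)*(-15) = (31*(1/46)*(-44))*(-15) = -682/23*(-15) = 10230/23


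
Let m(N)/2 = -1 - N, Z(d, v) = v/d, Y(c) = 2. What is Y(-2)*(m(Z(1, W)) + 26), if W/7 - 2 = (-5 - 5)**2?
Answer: -2808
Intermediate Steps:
W = 714 (W = 14 + 7*(-5 - 5)**2 = 14 + 7*(-10)**2 = 14 + 7*100 = 14 + 700 = 714)
m(N) = -2 - 2*N (m(N) = 2*(-1 - N) = -2 - 2*N)
Y(-2)*(m(Z(1, W)) + 26) = 2*((-2 - 1428/1) + 26) = 2*((-2 - 1428) + 26) = 2*(-1430 + 26) = 2*(-1404) = -2808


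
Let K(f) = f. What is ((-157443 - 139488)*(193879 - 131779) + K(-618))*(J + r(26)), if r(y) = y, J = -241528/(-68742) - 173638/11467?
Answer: -1832336959083809128/6914601 ≈ -2.6500e+11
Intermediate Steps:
J = -241226890/20743803 (J = -241528*(-1/68742) - 173638*1/11467 = 6356/1809 - 173638/11467 = -241226890/20743803 ≈ -11.629)
((-157443 - 139488)*(193879 - 131779) + K(-618))*(J + r(26)) = ((-157443 - 139488)*(193879 - 131779) - 618)*(-241226890/20743803 + 26) = (-296931*62100 - 618)*(298111988/20743803) = (-18439415100 - 618)*(298111988/20743803) = -18439415718*298111988/20743803 = -1832336959083809128/6914601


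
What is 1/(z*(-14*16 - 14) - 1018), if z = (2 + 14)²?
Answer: -1/61946 ≈ -1.6143e-5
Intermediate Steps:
z = 256 (z = 16² = 256)
1/(z*(-14*16 - 14) - 1018) = 1/(256*(-14*16 - 14) - 1018) = 1/(256*(-224 - 14) - 1018) = 1/(256*(-238) - 1018) = 1/(-60928 - 1018) = 1/(-61946) = -1/61946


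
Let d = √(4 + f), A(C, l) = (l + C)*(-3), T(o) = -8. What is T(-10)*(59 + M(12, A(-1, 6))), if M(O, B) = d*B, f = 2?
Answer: -472 + 120*√6 ≈ -178.06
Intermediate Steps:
A(C, l) = -3*C - 3*l (A(C, l) = (C + l)*(-3) = -3*C - 3*l)
d = √6 (d = √(4 + 2) = √6 ≈ 2.4495)
M(O, B) = B*√6 (M(O, B) = √6*B = B*√6)
T(-10)*(59 + M(12, A(-1, 6))) = -8*(59 + (-3*(-1) - 3*6)*√6) = -8*(59 + (3 - 18)*√6) = -8*(59 - 15*√6) = -472 + 120*√6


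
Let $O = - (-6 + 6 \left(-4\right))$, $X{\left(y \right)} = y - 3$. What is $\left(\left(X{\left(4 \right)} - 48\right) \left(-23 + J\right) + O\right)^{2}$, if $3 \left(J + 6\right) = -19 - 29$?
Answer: $4601025$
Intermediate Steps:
$X{\left(y \right)} = -3 + y$
$J = -22$ ($J = -6 + \frac{-19 - 29}{3} = -6 + \frac{1}{3} \left(-48\right) = -6 - 16 = -22$)
$O = 30$ ($O = - (-6 - 24) = \left(-1\right) \left(-30\right) = 30$)
$\left(\left(X{\left(4 \right)} - 48\right) \left(-23 + J\right) + O\right)^{2} = \left(\left(\left(-3 + 4\right) - 48\right) \left(-23 - 22\right) + 30\right)^{2} = \left(\left(1 - 48\right) \left(-45\right) + 30\right)^{2} = \left(\left(-47\right) \left(-45\right) + 30\right)^{2} = \left(2115 + 30\right)^{2} = 2145^{2} = 4601025$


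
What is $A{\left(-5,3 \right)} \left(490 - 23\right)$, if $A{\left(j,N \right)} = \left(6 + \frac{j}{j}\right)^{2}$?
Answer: $22883$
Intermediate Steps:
$A{\left(j,N \right)} = 49$ ($A{\left(j,N \right)} = \left(6 + 1\right)^{2} = 7^{2} = 49$)
$A{\left(-5,3 \right)} \left(490 - 23\right) = 49 \left(490 - 23\right) = 49 \cdot 467 = 22883$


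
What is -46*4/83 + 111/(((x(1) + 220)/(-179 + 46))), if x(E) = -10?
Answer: -60189/830 ≈ -72.517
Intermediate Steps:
-46*4/83 + 111/(((x(1) + 220)/(-179 + 46))) = -46*4/83 + 111/(((-10 + 220)/(-179 + 46))) = -184*1/83 + 111/((210/(-133))) = -184/83 + 111/((210*(-1/133))) = -184/83 + 111/(-30/19) = -184/83 + 111*(-19/30) = -184/83 - 703/10 = -60189/830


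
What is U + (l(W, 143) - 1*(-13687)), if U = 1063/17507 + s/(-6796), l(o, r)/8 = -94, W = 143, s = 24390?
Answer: 769277561119/59488786 ≈ 12931.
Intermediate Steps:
l(o, r) = -752 (l(o, r) = 8*(-94) = -752)
U = -209885791/59488786 (U = 1063/17507 + 24390/(-6796) = 1063*(1/17507) + 24390*(-1/6796) = 1063/17507 - 12195/3398 = -209885791/59488786 ≈ -3.5282)
U + (l(W, 143) - 1*(-13687)) = -209885791/59488786 + (-752 - 1*(-13687)) = -209885791/59488786 + (-752 + 13687) = -209885791/59488786 + 12935 = 769277561119/59488786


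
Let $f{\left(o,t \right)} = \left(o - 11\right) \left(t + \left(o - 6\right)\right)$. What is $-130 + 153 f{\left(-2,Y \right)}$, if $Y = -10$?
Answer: $35672$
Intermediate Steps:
$f{\left(o,t \right)} = \left(-11 + o\right) \left(-6 + o + t\right)$ ($f{\left(o,t \right)} = \left(-11 + o\right) \left(t + \left(o - 6\right)\right) = \left(-11 + o\right) \left(t + \left(-6 + o\right)\right) = \left(-11 + o\right) \left(-6 + o + t\right)$)
$-130 + 153 f{\left(-2,Y \right)} = -130 + 153 \left(66 + \left(-2\right)^{2} - -34 - -110 - -20\right) = -130 + 153 \left(66 + 4 + 34 + 110 + 20\right) = -130 + 153 \cdot 234 = -130 + 35802 = 35672$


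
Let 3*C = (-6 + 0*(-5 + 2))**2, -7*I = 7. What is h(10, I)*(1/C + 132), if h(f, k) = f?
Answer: 7925/6 ≈ 1320.8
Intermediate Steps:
I = -1 (I = -1/7*7 = -1)
C = 12 (C = (-6 + 0*(-5 + 2))**2/3 = (-6 + 0*(-3))**2/3 = (-6 + 0)**2/3 = (1/3)*(-6)**2 = (1/3)*36 = 12)
h(10, I)*(1/C + 132) = 10*(1/12 + 132) = 10*(1585/12) = 7925/6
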